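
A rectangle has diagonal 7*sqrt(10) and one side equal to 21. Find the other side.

Using the Pythagorean theorem: d^2 = a^2 + b^2
b^2 = d^2 - a^2
b^2 = 490 - 441
b^2 = 49
b = sqrt(49) = 7

7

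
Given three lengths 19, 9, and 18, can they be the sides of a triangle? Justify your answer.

For three segments to close into a triangle, no single side can be as long as the other two combined.
The longest side is 19, and 9 + 18 = 27 > 19.
A triangle can be formed.

Yes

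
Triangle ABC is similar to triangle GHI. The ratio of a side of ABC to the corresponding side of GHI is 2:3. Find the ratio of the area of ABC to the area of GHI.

Area ratio = (side ratio)^2 = (2/3)^2 = 4:9.

4:9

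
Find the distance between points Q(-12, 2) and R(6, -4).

d = sqrt((18)^2 + (-6)^2) = sqrt(360) = 6*sqrt(10)

6*sqrt(10)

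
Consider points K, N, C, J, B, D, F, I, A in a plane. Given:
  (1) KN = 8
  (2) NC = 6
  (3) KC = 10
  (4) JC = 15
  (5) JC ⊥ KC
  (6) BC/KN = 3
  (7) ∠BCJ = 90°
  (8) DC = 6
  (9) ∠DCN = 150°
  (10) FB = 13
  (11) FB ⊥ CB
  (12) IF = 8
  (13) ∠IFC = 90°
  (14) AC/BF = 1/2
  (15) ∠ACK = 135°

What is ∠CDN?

Step 1: By the law of cosines on triangle DCN: DN² = 6² + 6² − 2·6·6·cos(150°) = 134.35, so DN ≈ 11.59.
Step 2: By the inverse law of cosines on triangle CDN: cos(∠CDN) = (6² + 11.59² − 6²) / (2·6·11.59) = 134.35/139.09 = 0.9659, so ∠CDN = 15°.

Therefore, the measure of angle ∠CDN = 15°.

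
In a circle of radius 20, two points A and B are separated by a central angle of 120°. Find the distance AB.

Chord = 2(20) sin(60°) = 20*sqrt(3)

20*sqrt(3)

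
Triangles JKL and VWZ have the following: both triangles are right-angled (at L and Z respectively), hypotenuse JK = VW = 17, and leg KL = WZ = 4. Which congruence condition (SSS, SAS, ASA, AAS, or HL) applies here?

The given information provides:
both triangles are right-angled (at L and Z respectively), hypotenuse JK = VW = 17, and leg KL = WZ = 4
This matches the HL congruence theorem.
The hypotenuse and one leg of two right triangles are equal (Hypotenuse-Leg).

HL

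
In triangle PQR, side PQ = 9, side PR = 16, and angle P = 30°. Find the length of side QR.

By the law of cosines: QR^2 = PQ^2 + PR^2 - 2*PQ*PR*cos(P)
QR^2 = 9^2 + 16^2 - 2*9*16*cos(30°)
QR^2 = 81 + 256 - 288*(sqrt(3)/2)
QR^2 = 337 - 144*sqrt(3)
QR = sqrt(337 - 144*sqrt(3))

sqrt(337 - 144*sqrt(3))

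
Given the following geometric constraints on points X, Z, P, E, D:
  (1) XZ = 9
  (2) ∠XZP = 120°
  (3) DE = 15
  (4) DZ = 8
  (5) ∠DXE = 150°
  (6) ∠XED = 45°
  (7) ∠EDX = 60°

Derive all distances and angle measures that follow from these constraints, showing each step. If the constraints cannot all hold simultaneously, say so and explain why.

These constraints are not satisfiable: (5), (6) and (7) are the three interior angles of triangle DXE, which must sum to 180°, but 150° + 45° + 60° = 255°. No planar figure meets all of them, so nothing further can be derived.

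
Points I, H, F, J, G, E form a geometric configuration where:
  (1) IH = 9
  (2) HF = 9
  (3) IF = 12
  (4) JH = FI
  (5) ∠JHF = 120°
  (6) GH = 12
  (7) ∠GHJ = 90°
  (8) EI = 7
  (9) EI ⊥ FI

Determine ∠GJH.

From the given relations: JH = FI = 12.
Step 1: By the law of cosines on triangle JHG: JG² = 12² + 12² − 2·12·12·cos(90°) = 288, so JG = 12·√2.
Step 2: By the inverse law of cosines on triangle GJH: cos(∠GJH) = ((12·√2)² + 12² − 12²) / (2·12·√2·12) = 288/407.29 = 0.7071, so ∠GJH = 45°.

Therefore, the measure of angle ∠GJH = 45°.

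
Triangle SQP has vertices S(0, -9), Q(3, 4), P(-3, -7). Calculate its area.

Shoelace: Area = (1/2)|0(4--7) + 3(-7--9) + -3(-9-4)| = (1/2)(45) = 45/2

45/2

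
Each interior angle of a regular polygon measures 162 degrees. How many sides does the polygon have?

The exterior angle is the supplement of the interior angle: 180 - 162 = 18 degrees.
Since the exterior angles of any convex polygon sum to 360 degrees, the number of sides is 360 / 18 = 20.

20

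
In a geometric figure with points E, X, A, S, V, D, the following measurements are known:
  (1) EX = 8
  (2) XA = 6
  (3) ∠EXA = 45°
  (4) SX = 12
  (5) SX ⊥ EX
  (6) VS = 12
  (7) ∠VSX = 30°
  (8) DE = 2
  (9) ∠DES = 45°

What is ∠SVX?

Step 1: By the law of cosines on triangle VSX: VX² = 12² + 12² − 2·12·12·cos(30°) = 38.58, so VX ≈ 6.21.
Step 2: By the inverse law of cosines on triangle SVX: cos(∠SVX) = (12² + 6.21² − 12²) / (2·12·6.21) = 38.58/149.08 = 0.2588, so ∠SVX = 75°.

Therefore, the measure of angle ∠SVX = 75°.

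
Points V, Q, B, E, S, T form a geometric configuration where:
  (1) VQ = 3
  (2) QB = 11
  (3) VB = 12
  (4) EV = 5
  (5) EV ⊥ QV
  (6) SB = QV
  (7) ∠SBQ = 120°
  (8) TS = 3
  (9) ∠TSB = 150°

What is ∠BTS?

From the given relations: SB = QV = 3.
Step 1: By the law of cosines on triangle TSB: TB² = 3² + 3² − 2·3·3·cos(150°) = 33.59, so TB ≈ 5.8.
Step 2: By the inverse law of cosines on triangle BTS: cos(∠BTS) = (5.8² + 3² − 3²) / (2·5.8·3) = 33.59/34.77 = 0.9659, so ∠BTS = 15°.

Therefore, the measure of angle ∠BTS = 15°.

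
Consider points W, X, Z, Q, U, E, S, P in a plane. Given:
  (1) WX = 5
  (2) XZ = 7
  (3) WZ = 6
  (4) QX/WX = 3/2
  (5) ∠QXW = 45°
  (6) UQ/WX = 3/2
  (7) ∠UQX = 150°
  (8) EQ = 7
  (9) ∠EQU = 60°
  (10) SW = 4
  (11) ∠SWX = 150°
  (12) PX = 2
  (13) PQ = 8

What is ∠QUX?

From the given relations: UQ = 3/2·WX = 3/2·5 ≈ 7.5; QX = 3/2·WX = 3/2·5 ≈ 7.5.
Step 1: By the law of cosines on triangle UQX: UX² = 7.5² + 7.5² − 2·7.5·7.5·cos(150°) = 209.93, so UX ≈ 14.49.
Step 2: By the inverse law of cosines on triangle QUX: cos(∠QUX) = (7.5² + 14.49² − 7.5²) / (2·7.5·14.49) = 209.93/217.33 = 0.9659, so ∠QUX = 15°.

Therefore, the measure of angle ∠QUX = 15°.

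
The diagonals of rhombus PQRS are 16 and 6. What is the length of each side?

In a rhombus, the diagonals bisect each other perpendicularly, creating four congruent right triangles.
Each triangle has legs 8 (half of 16) and 3 (half of 6).
The hypotenuse of each right triangle is a side of the rhombus:
side = sqrt(8^2 + 3^2) = sqrt(73)

sqrt(73)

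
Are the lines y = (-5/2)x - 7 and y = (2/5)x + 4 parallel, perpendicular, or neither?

Slope of line 1: m1 = -5/2
Slope of line 2: m2 = 2/5
m1 * m2 = -1, so perpendicular.

Perpendicular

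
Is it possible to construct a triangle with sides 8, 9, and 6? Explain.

Sort the sides: 6, 8, 9.
It suffices to check that the sum of the two smallest exceeds the largest:
6 + 8 = 14 > 9. ✓
Yes, a valid triangle can be formed.

Yes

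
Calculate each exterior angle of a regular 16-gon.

Each exterior angle of a regular n-gon is 360 / n.
For n = 16: 360 / 16 = 45/2 degrees.

45/2 degrees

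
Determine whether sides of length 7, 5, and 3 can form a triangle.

Sort the sides: 3, 5, 7.
It suffices to check that the sum of the two smallest exceeds the largest:
3 + 5 = 8 > 7. ✓
Yes, a valid triangle can be formed.

Yes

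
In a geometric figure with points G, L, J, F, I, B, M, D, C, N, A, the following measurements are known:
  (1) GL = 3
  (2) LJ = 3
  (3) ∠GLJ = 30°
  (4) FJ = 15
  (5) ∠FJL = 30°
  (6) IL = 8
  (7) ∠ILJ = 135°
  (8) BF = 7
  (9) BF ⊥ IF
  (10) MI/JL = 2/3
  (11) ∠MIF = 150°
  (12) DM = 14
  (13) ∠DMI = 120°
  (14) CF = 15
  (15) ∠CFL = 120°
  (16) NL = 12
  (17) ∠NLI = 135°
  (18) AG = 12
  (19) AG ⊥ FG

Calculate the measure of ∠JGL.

Step 1: By the law of cosines on triangle GLJ: GJ² = 3² + 3² − 2·3·3·cos(30°) = 2.41, so GJ ≈ 1.55.
Step 2: By the inverse law of cosines on triangle JGL: cos(∠JGL) = (1.55² + 3² − 3²) / (2·1.55·3) = 2.41/9.32 = 0.2588, so ∠JGL = 75°.

Therefore, the measure of angle ∠JGL = 75°.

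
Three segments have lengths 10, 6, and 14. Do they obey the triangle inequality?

Check all three triangle inequalities:
10 + 6 = 16 > 14 ✓
10 + 14 = 24 > 6 ✓
6 + 14 = 20 > 10 ✓
All conditions hold, so these sides form a valid triangle.

Yes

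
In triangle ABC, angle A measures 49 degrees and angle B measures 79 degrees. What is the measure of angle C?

Let angle C = x. Then 49 + 79 + x = 180.
x = 180 - 128 = 52 degrees.

52 degrees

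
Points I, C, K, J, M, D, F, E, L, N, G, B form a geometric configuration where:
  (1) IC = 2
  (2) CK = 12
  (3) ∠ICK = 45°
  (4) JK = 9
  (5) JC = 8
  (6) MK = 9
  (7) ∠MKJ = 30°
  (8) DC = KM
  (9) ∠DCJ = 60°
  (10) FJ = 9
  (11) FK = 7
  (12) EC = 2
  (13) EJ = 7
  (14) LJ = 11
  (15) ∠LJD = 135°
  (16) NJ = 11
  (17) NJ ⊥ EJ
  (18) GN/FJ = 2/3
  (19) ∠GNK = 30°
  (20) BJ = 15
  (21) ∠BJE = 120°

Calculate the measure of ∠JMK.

Step 1: By the law of cosines on triangle MKJ: MJ² = 9² + 9² − 2·9·9·cos(30°) = 21.7, so MJ ≈ 4.66.
Step 2: By the inverse law of cosines on triangle JMK: cos(∠JMK) = (4.66² + 9² − 9²) / (2·4.66·9) = 21.7/83.86 = 0.2588, so ∠JMK = 75°.

Therefore, the measure of angle ∠JMK = 75°.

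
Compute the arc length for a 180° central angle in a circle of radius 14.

Arc length = 2πr × θ/360
= 2π × 14 × 1/2
= 14*pi

14*pi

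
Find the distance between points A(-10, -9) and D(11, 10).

d = sqrt((11 - -10)^2 + (10 - -9)^2)
d = sqrt(21^2 + 19^2)
d = sqrt(441 + 361)
d = sqrt(802)

sqrt(802)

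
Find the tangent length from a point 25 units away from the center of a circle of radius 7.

Let T be the point of tangency. Then CT ⊥ AT (radius ⊥ tangent).
In right triangle CTA: CA² = CT² + AT²
25² = 7² + AT²
AT² = 576, AT = 24

24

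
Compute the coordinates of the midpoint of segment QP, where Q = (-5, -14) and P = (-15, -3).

The midpoint is the point halfway along the segment.
Move half the horizontal distance: -5 + (-15 - -5)/2 = -5 + -10/2 = -10
Move half the vertical distance: -14 + (-3 - -14)/2 = -14 + 11/2 = -17/2
Midpoint = (-10, -17/2)

(-10, -17/2)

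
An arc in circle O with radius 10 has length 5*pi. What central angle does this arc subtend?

θ = 360 × 5*pi / (2π × 10) = 90° (rearranging arc length formula).

90°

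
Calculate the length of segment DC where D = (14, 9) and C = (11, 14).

d = sqrt((11 - 14)^2 + (14 - 9)^2)
d = sqrt(-3^2 + 5^2)
d = sqrt(9 + 25)
d = sqrt(34)

sqrt(34)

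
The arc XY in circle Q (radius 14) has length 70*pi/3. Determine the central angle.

Arc length L = 2πr × θ/360, so θ = 360L / (2πr).
θ = 360 × 70*pi/3 / (2π × 14)
θ = 300°
θ = 300°

300°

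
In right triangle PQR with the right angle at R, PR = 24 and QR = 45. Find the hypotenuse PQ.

PQ = sqrt(24^2 + 45^2) = sqrt(2601) = 51

51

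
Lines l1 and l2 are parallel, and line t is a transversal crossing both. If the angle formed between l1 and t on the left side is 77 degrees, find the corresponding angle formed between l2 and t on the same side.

Corresponding angles are equal: 77 degrees.

77 degrees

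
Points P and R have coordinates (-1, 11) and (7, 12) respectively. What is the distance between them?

The horizontal distance is |7 - -1| = 8 and the vertical distance is |12 - 11| = 1.
By the Pythagorean theorem, d = sqrt(8^2 + 1^2) = sqrt(65).

sqrt(65)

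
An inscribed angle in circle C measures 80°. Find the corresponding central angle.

The inscribed angle theorem states that a central angle is always twice any inscribed angle that subtends the same arc.
Since the inscribed angle is 80°, the central angle = 2 × 80° = 160°.

160°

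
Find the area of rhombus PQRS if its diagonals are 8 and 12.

The diagonals of a rhombus divide it into four right triangles.
Each triangle has legs 8/ 2 = 4 and 12/2 = 6, so each has area (1/2)*4*6 = 12.
Four such triangles give total area = (d1 * d2) / 2 = 48.

48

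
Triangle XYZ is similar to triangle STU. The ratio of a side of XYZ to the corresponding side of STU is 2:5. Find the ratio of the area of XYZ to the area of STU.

Area scales with the square of linear dimensions. If every length is multiplied by 2/5, then the area is multiplied by (2/5)^2 = 4/25.
The area ratio is 4:25.

4:25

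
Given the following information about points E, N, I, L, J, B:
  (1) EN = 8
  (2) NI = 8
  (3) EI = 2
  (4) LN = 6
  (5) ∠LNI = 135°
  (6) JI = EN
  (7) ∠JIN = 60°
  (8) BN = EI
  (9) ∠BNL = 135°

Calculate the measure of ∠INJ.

From the given relations: JI = EN = 8.
Step 1: By the law of cosines on triangle NIJ: NJ² = 8² + 8² − 2·8·8·cos(60°) = 64, so NJ = 8.
Step 2: By the inverse law of cosines on triangle INJ: cos(∠INJ) = (8² + 8² − 8²) / (2·8·8) = 64/128 = 0.5, so ∠INJ = 60°.

Therefore, the measure of angle ∠INJ = 60°.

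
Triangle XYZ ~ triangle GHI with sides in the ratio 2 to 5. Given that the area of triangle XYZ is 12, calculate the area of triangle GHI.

Area ratio = (2/5)^2 = 4/25. Area of GHI = 12 * 25/4 = 75.

75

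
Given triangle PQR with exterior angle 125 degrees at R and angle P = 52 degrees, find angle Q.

By the exterior angle theorem: exterior angle = sum of remote interior angles.
125 = 52 + angle Q
angle Q = 125 - 52 = 73 degrees

73 degrees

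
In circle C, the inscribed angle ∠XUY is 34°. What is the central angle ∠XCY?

Central angle = 2 × 34° = 68° (inscribed angle theorem).

68°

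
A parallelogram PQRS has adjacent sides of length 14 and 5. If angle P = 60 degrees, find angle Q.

Consecutive angles are supplementary: angle Q = 180 - 60 = 120 degrees.

120 degrees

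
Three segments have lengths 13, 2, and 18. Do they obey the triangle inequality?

Check the triangle inequality: 13 + 2 = 15 ≤ 18.
Since the sum of two sides does not exceed the third, no triangle can be formed.

No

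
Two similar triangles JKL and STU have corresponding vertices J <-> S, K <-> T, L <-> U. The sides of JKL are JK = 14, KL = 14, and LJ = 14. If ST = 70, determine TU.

k = 70/14 = 5. TU = 5 * 14 = 70.

70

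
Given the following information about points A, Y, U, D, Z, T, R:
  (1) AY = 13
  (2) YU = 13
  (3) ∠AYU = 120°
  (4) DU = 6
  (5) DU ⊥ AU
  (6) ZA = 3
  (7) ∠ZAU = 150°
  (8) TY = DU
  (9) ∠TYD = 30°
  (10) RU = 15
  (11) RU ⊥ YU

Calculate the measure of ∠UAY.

Step 1: By the law of cosines on triangle AYU: AU² = 13² + 13² − 2·13·13·cos(120°) = 507, so AU = 13·√3.
Step 2: By the inverse law of cosines on triangle UAY: cos(∠UAY) = ((13·√3)² + 13² − 13²) / (2·13·√3·13) = 507/585.43 = 0.866, so ∠UAY = 30°.

Therefore, the measure of angle ∠UAY = 30°.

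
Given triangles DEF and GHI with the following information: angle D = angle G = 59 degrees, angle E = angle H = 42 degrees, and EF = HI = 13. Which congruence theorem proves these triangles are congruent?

The given information provides:
angle D = angle G = 59 degrees, angle E = angle H = 42 degrees, and EF = HI = 13
This matches the AAS congruence theorem.
Two pairs of corresponding angles and a non-included side are equal (Angle-Angle-Side).

AAS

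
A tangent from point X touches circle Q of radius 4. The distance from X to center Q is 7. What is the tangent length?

Let T be the point of tangency. Then QT ⊥ XT (radius ⊥ tangent).
In right triangle QTX: QX² = QT² + XT²
7² = 4² + XT²
XT² = 33, XT = sqrt(33)

sqrt(33)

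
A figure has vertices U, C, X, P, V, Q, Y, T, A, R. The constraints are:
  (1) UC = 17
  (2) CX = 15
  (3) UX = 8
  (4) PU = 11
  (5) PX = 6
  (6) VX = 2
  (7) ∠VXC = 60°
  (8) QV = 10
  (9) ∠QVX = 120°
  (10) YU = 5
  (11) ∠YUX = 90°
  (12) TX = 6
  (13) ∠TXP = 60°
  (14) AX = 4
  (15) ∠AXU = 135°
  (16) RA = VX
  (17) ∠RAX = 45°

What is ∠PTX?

Step 1: By the law of cosines on triangle TXP: TP² = 6² + 6² − 2·6·6·cos(60°) = 36, so TP = 6.
Step 2: By the inverse law of cosines on triangle PTX: cos(∠PTX) = (6² + 6² − 6²) / (2·6·6) = 36/72 = 0.5, so ∠PTX = 60°.

Therefore, the measure of angle ∠PTX = 60°.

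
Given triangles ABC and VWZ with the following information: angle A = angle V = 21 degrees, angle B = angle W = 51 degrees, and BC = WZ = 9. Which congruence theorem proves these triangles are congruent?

The given information provides:
angle A = angle V = 21 degrees, angle B = angle W = 51 degrees, and BC = WZ = 9
This matches the AAS congruence theorem.
Two pairs of corresponding angles and a non-included side are equal (Angle-Angle-Side).

AAS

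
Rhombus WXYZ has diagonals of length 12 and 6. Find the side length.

Half-diagonals are 6 and 3. side = sqrt(6^2 + 3^2) = sqrt(45) = 3*sqrt(5)

3*sqrt(5)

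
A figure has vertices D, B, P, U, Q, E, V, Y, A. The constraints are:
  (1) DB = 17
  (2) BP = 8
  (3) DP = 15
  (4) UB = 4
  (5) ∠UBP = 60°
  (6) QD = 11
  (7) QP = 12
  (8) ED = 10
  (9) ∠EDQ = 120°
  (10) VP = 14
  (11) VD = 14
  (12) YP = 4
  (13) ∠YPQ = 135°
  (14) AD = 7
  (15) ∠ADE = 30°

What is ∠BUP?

Step 1: By the law of cosines on triangle UBP: UP² = 4² + 8² − 2·4·8·cos(60°) = 48, so UP = 4·√3.
Step 2: By the inverse law of cosines on triangle BUP: cos(∠BUP) = (4² + (4·√3)² − 8²) / (2·4·4·√3) = 0/55.43 = 0, so ∠BUP = 90°.

Therefore, the measure of angle ∠BUP = 90°.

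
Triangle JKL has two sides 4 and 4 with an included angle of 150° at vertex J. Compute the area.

Area = (1/2)(4)(4) sin(150°) = (1/2)(4)(4)(1/2) = 4

4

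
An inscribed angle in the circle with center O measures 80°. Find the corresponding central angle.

By the inscribed angle theorem, the central angle is twice the inscribed angle.
Central angle = 2 × 80° = 160°

160°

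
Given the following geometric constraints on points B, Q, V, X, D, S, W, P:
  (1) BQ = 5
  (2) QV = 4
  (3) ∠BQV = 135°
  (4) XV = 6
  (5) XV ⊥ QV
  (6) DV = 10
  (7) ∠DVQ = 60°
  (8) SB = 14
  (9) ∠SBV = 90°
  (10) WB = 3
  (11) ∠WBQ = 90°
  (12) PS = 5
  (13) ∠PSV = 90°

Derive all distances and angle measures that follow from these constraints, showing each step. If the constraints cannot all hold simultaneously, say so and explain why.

The constraints are consistent.

Step 1: From BQ = 5, QV = 4, and ∠BQV = 135°, by the law of cosines:
  BV² = BQ² + QV² - 2·BQ·QV·cos(135°) = 25 + 16 + 28.28 = 69.28
  BV ≈ 8.32

Step 2: From QV = 4, VX = 6, and ∠QVX = 90°, by the law of cosines:
  QX² = QV² + VX² - 2·QV·VX·cos(90°) = 16 + 36 - 0 = 52
  QX = 2·√13

Step 3: From QV = 4, VD = 10, and ∠QVD = 60°, by the law of cosines:
  QD² = QV² + VD² - 2·QV·VD·cos(60°) = 16 + 100 - 40 = 76
  QD = 2·√19

Step 4: From QB = 5, BW = 3, and ∠QBW = 90°, by the law of cosines:
  QW² = QB² + BW² - 2·QB·BW·cos(90°) = 25 + 9 - 0 = 34
  QW = √34

Step 5: From VB = 8.32, BS = 14, and ∠VBS = 90°, by the law of cosines:
  VS² = VB² + BS² - 2·VB·BS·cos(90°) = 69.28 + 196 - 0 = 265.3
  VS ≈ 16.29

Step 6: From BQ = 5, BV = 8.32, QV = 4, by the inverse law of cosines:
  cos(∠QBV) = (BQ² + BV² - QV²) / (2·BQ·BV)
  ∠QBV = 19.86°

Step 7: From QB = 5, QW = √34, BW = 3, by the inverse law of cosines:
  cos(∠BQW) = (QB² + QW² - BW²) / (2·QB·QW)
  ∠BQW = 30.96°

Step 8: From QD = 2·√19, QV = 4, DV = 10, by the inverse law of cosines:
  cos(∠DQV) = (QD² + QV² - DV²) / (2·QD·QV)
  ∠DQV = 96.59°

Step 9: From QV = 4, QX = 2·√13, VX = 6, by the inverse law of cosines:
  cos(∠VQX) = (QV² + QX² - VX²) / (2·QV·QX)
  ∠VQX = 56.31°

Step 10: From VB = 8.32, VQ = 4, BQ = 5, by the inverse law of cosines:
  cos(∠BVQ) = (VB² + VQ² - BQ²) / (2·VB·VQ)
  ∠BVQ = 25.14°

Step 11: From XQ = 2·√13, XV = 6, QV = 4, by the inverse law of cosines:
  cos(∠QXV) = (XQ² + XV² - QV²) / (2·XQ·XV)
  ∠QXV = 33.69°

Step 12: From DQ = 2·√19, DV = 10, QV = 4, by the inverse law of cosines:
  cos(∠QDV) = (DQ² + DV² - QV²) / (2·DQ·DV)
  ∠QDV = 23.41°

Step 13: From WB = 3, WQ = √34, BQ = 5, by the inverse law of cosines:
  cos(∠BWQ) = (WB² + WQ² - BQ²) / (2·WB·WQ)
  ∠BWQ = 59.04°

Step 14: From VS = 16.29, SP = 5, and ∠VSP = 90°, by the law of cosines:
  VP² = VS² + SP² - 2·VS·SP·cos(90°) = 265.3 + 25 - 0 = 290.3
  VP ≈ 17.04

Step 15: From VB = 8.32, VS = 16.29, BS = 14, by the inverse law of cosines:
  cos(∠BVS) = (VB² + VS² - BS²) / (2·VB·VS)
  ∠BVS = 59.27°

Step 16: From SB = 14, SV = 16.29, BV = 8.32, by the inverse law of cosines:
  cos(∠BSV) = (SB² + SV² - BV²) / (2·SB·SV)
  ∠BSV = 30.73°

Step 17: From VP = 17.04, VS = 16.29, PS = 5, by the inverse law of cosines:
  cos(∠PVS) = (VP² + VS² - PS²) / (2·VP·VS)
  ∠PVS = 17.07°

Step 18: From PS = 5, PV = 17.04, SV = 16.29, by the inverse law of cosines:
  cos(∠SPV) = (PS² + PV² - SV²) / (2·PS·PV)
  ∠SPV = 72.93°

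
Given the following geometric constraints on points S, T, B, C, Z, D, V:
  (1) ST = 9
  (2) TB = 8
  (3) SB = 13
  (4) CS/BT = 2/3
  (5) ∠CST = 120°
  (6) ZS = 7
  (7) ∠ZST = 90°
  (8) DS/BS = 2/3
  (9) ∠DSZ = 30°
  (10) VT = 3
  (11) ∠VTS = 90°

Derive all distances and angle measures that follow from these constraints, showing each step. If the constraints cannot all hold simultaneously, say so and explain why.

The constraints are consistent.

From the given relations:
  CS = 2/3·BT = 2/3·8 ≈ 5.33
  DS = 2/3·BS = 2/3·13 ≈ 8.67

Step 1: From ST = 9, TV = 3, and ∠STV = 90°, by the law of cosines:
  SV² = ST² + TV² - 2·ST·TV·cos(90°) = 81 + 9 - 0 = 90
  SV = 3·√10

Step 2: From TS = 9, SC = 5.33, and ∠TSC = 120°, by the law of cosines:
  TC² = TS² + SC² - 2·TS·SC·cos(120°) = 81 + 28.44 + 48 = 157.4
  TC ≈ 12.55

Step 3: From TS = 9, SZ = 7, and ∠TSZ = 90°, by the law of cosines:
  TZ² = TS² + SZ² - 2·TS·SZ·cos(90°) = 81 + 49 - 0 = 130
  TZ = √130

Step 4: From ZS = 7, SD = 8.67, and ∠ZSD = 30°, by the law of cosines:
  ZD² = ZS² + SD² - 2·ZS·SD·cos(30°) = 49 + 75.11 - 105.1 = 19.03
  ZD ≈ 4.36

Step 5: From SB = 13, ST = 9, BT = 8, by the inverse law of cosines:
  cos(∠BST) = (SB² + ST² - BT²) / (2·SB·ST)
  ∠BST = 37.36°

Step 6: From TB = 8, TS = 9, BS = 13, by the inverse law of cosines:
  cos(∠BTS) = (TB² + TS² - BS²) / (2·TB·TS)
  ∠BTS = 99.59°

Step 7: From BS = 13, BT = 8, ST = 9, by the inverse law of cosines:
  cos(∠SBT) = (BS² + BT² - ST²) / (2·BS·BT)
  ∠SBT = 43.05°

Step 8: From ST = 9, SV = 3·√10, TV = 3, by the inverse law of cosines:
  cos(∠TSV) = (ST² + SV² - TV²) / (2·ST·SV)
  ∠TSV = 18.43°

Step 9: From TC = 12.55, TS = 9, CS = 5.33, by the inverse law of cosines:
  cos(∠CTS) = (TC² + TS² - CS²) / (2·TC·TS)
  ∠CTS = 21.6°

Step 10: From TS = 9, TZ = √130, SZ = 7, by the inverse law of cosines:
  cos(∠STZ) = (TS² + TZ² - SZ²) / (2·TS·TZ)
  ∠STZ = 37.87°

Step 11: From CS = 5.33, CT = 12.55, ST = 9, by the inverse law of cosines:
  cos(∠SCT) = (CS² + CT² - ST²) / (2·CS·CT)
  ∠SCT = 38.4°

Step 12: From ZD = 4.36, ZS = 7, DS = 8.67, by the inverse law of cosines:
  cos(∠DZS) = (ZD² + ZS² - DS²) / (2·ZD·ZS)
  ∠DZS = 96.65°

Step 13: From ZS = 7, ZT = √130, ST = 9, by the inverse law of cosines:
  cos(∠SZT) = (ZS² + ZT² - ST²) / (2·ZS·ZT)
  ∠SZT = 52.13°

Step 14: From DS = 8.67, DZ = 4.36, SZ = 7, by the inverse law of cosines:
  cos(∠SDZ) = (DS² + DZ² - SZ²) / (2·DS·DZ)
  ∠SDZ = 53.35°

Step 15: From VS = 3·√10, VT = 3, ST = 9, by the inverse law of cosines:
  cos(∠SVT) = (VS² + VT² - ST²) / (2·VS·VT)
  ∠SVT = 71.57°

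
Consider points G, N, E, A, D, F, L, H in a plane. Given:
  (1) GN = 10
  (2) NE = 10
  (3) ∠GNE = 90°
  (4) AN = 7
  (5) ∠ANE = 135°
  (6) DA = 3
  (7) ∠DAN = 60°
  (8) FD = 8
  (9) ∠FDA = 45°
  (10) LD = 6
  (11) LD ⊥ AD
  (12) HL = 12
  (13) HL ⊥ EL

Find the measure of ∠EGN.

Step 1: By the law of cosines on triangle GNE: GE² = 10² + 10² − 2·10·10·cos(90°) = 200, so GE = 10·√2.
Step 2: By the inverse law of cosines on triangle EGN: cos(∠EGN) = ((10·√2)² + 10² − 10²) / (2·10·√2·10) = 200/282.84 = 0.7071, so ∠EGN = 45°.

Therefore, the measure of angle ∠EGN = 45°.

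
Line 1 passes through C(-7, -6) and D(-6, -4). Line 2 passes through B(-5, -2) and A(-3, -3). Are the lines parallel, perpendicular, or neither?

Slope of line 1: m1 = (-4 - -6)/(-6 - -7) = 2/1 = 2
Slope of line 2: m2 = (-3 - -2)/(-3 - -5) = -1/2 = -1/2
m1 * m2 = (2) * (-1/2) = -1 = -1, so the lines are perpendicular.

Perpendicular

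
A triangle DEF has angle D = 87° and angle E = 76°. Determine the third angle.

angle F = 180 - 87 - 76 = 17 degrees.

17 degrees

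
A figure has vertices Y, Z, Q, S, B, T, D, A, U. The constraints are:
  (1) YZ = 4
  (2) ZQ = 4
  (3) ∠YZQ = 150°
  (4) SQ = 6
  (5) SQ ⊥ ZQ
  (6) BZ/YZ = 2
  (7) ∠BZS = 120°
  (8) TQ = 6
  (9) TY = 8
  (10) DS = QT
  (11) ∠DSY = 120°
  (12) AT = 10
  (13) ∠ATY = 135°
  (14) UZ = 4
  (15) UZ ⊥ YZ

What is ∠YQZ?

Step 1: By the law of cosines on triangle QZY: QY² = 4² + 4² − 2·4·4·cos(150°) = 59.71, so QY ≈ 7.73.
Step 2: By the inverse law of cosines on triangle YQZ: cos(∠YQZ) = (7.73² + 4² − 4²) / (2·7.73·4) = 59.71/61.82 = 0.9659, so ∠YQZ = 15°.

Therefore, the measure of angle ∠YQZ = 15°.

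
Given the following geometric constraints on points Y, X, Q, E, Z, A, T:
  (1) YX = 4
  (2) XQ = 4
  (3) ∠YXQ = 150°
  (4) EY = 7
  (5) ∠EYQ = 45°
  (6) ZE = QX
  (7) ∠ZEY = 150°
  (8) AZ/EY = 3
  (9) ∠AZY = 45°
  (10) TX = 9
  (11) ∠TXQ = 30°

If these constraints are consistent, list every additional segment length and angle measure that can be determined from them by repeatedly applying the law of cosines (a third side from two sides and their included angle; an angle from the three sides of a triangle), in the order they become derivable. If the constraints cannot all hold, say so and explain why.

The constraints are consistent. Derivable facts, in order:
After 1 step:
- QT ≈ 5.89
- YQ ≈ 7.73
- YZ ≈ 10.65
After 2 steps:
- QE ≈ 5.68
- YA ≈ 15.43
- ∠EYZ = 10.82°
- ∠EZY = 19.18°
- ∠QTX = 19.86°
- ∠QYX = 15°
- ∠TQX = 130.14°
- ∠XQY = 15°
After 3 steps:
- ∠AYZ = 105.78°
- ∠EQY = 60.7°
- ∠QEY = 74.3°
- ∠YAZ = 29.22°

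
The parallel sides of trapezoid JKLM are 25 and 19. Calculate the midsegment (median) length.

The midsegment of a trapezoid = (base1 + base2) / 2
midsegment = (25 + 19) / 2
midsegment = 44 / 2
midsegment = 22

22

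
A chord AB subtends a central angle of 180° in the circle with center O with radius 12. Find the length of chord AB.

Chord = 2(12) sin(90°) = 24

24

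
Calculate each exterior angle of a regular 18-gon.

Each exterior angle of a regular n-gon is 360 / n.
For n = 18: 360 / 18 = 20 degrees.

20 degrees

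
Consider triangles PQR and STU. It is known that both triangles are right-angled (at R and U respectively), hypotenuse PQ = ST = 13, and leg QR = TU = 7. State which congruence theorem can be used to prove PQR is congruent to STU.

Consider the given information: both triangles are right-angled (at R and U respectively), hypotenuse PQ = ST = 13, and leg QR = TU = 7
This is not SAS or ASA: SAS requires two sides and the included angle between them. ASA requires two angles and the side between them.
The correct criterion is HL. The hypotenuse and one leg of two right triangles are equal (Hypotenuse-Leg).

HL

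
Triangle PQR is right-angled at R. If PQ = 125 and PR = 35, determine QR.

Rearranging the Pythagorean theorem to solve for the unknown leg:
leg^2 = hypotenuse^2 - known_leg^2 = 15625 - 1225 = 14400
leg = sqrt(14400) = 120.

120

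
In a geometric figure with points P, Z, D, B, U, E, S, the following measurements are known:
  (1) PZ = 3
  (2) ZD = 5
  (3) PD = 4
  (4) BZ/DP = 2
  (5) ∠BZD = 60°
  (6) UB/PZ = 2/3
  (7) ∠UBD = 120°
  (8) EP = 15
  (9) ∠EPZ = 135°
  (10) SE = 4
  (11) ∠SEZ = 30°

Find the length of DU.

From the given relations: BZ = 2·DP = 2·4 = 8; UB = 2/3·PZ = 2/3·3 = 2.
Step 1: By the law of cosines on triangle BZD: BD² = 8² + 5² − 2·8·5·cos(60°) = 49, so BD = 7.
Step 2: By the law of cosines on triangle DBU: DU² = 7² + 2² − 2·7·2·cos(120°) = 67, so DU = √67.

Therefore, the length of DU = √67.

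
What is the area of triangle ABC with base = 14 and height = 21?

A triangle's area is half the area of a rectangle with the same base and height.
Area = (1/2) * 14 * 21 = 147.

147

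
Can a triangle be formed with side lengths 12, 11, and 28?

Check the triangle inequality: 12 + 11 = 23 ≤ 28.
Since the sum of two sides does not exceed the third, no triangle can be formed.

No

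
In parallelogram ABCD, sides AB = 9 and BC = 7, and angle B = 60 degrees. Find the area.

Area = a * b * sin(theta)
Area = 9 * 7 * sin(60 degrees)
Area = 63 * sqrt(3)/2
Area = 63*sqrt(3)/2

63*sqrt(3)/2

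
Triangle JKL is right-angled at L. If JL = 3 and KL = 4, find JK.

In a right triangle, the square of the hypotenuse equals the sum of the squares of the two legs.
The legs are 3 and 4, so the hypotenuse = sqrt(9 + 16) = sqrt(25) = 5.

5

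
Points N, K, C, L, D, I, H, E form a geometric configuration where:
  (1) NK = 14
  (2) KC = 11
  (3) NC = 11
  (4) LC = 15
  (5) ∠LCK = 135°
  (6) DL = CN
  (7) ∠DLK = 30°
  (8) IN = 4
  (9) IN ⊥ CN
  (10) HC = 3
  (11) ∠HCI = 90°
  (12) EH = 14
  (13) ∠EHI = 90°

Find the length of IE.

Step 1: By the law of cosines on triangle CNI: CI² = 11² + 4² − 2·11·4·cos(90°) = 137, so CI = √137.
Step 2: By the law of cosines on triangle HCI: HI² = 3² + √137² − 2·3·√137·cos(90°) = 146, so HI = √146.
Step 3: By the law of cosines on triangle IHE: IE² = √146² + 14² − 2·√146·14·cos(90°) = 342, so IE = 3·√38.

Therefore, the length of IE = 3·√38.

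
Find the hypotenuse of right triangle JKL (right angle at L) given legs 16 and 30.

In a right triangle, the square of the hypotenuse equals the sum of the squares of the two legs.
The legs are 16 and 30, so the hypotenuse = sqrt(256 + 900) = sqrt(1156) = 34.

34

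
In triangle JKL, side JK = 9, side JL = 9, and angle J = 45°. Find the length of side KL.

By the law of cosines: KL^2 = JK^2 + JL^2 - 2*JK*JL*cos(J)
KL^2 = 9^2 + 9^2 - 2*9*9*cos(45°)
KL^2 = 81 + 81 - 162*(sqrt(2)/2)
KL^2 = 162 - 81*sqrt(2)
KL = 9*sqrt(2 - sqrt(2))

9*sqrt(2 - sqrt(2))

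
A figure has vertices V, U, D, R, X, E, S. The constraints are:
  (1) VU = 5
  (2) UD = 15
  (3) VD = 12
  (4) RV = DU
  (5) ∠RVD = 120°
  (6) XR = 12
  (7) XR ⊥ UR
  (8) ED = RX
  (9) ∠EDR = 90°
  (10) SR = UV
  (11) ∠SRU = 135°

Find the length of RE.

From the given relations: RV = DU = 15; ED = RX = 12.
Step 1: By the law of cosines on triangle DVR: DR² = 12² + 15² − 2·12·15·cos(120°) = 549, so DR = 3·√61.
Step 2: By the law of cosines on triangle RDE: RE² = (3·√61)² + 12² − 2·3·√61·12·cos(90°) = 693, so RE = 3·√77.

Therefore, the length of RE = 3·√77.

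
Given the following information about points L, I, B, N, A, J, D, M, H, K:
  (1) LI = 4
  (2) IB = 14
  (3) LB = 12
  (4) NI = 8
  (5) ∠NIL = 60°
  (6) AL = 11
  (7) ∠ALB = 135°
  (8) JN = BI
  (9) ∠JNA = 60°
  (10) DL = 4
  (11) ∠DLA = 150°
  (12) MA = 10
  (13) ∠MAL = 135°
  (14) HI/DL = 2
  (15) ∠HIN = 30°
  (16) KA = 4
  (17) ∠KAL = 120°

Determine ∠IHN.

From the given relations: HI = 2·DL = 2·4 = 8.
Step 1: By the law of cosines on triangle HIN: HN² = 8² + 8² − 2·8·8·cos(30°) = 17.15, so HN ≈ 4.14.
Step 2: By the inverse law of cosines on triangle IHN: cos(∠IHN) = (8² + 4.14² − 8²) / (2·8·4.14) = 17.15/66.26 = 0.2588, so ∠IHN = 75°.

Therefore, the measure of angle ∠IHN = 75°.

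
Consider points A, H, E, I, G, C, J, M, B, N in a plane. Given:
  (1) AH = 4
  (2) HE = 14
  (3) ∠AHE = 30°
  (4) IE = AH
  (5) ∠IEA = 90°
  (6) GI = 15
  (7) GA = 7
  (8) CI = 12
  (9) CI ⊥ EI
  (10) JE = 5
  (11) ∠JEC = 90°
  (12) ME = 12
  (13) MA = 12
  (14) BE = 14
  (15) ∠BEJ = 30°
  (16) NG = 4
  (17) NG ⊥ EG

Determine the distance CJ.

From the given relations: IE = AH = 4.
Step 1: By the law of cosines on triangle EIC: EC² = 4² + 12² − 2·4·12·cos(90°) = 160, so EC = 4·√10.
Step 2: By the law of cosines on triangle CEJ: CJ² = (4·√10)² + 5² − 2·4·√10·5·cos(90°) = 185, so CJ = √185.

Therefore, the length of CJ = √185.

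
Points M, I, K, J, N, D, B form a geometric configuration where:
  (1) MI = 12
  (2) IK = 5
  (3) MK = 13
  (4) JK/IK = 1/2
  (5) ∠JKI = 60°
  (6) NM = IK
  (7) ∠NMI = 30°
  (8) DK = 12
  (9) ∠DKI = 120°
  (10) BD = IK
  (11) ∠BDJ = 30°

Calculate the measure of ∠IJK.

From the given relations: JK = 1/2·IK = 1/2·5 ≈ 2.5.
Step 1: By the law of cosines on triangle JKI: JI² = 2.5² + 5² − 2·2.5·5·cos(60°) = 18.75, so JI = 5/2·√3.
Step 2: By the inverse law of cosines on triangle IJK: cos(∠IJK) = ((5/2·√3)² + 2.5² − 5²) / (2·5/2·√3·2.5) = 0/21.65 = 0, so ∠IJK = 90°.

Therefore, the measure of angle ∠IJK = 90°.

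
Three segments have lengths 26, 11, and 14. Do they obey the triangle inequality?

Check the triangle inequality: 11 + 14 = 25 ≤ 26.
Since the sum of two sides does not exceed the third, no triangle can be formed.

No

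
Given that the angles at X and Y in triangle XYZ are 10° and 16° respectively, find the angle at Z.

angle Z = 180 - 10 - 16 = 154 degrees.

154 degrees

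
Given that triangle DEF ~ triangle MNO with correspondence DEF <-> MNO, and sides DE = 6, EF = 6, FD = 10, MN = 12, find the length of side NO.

k = 12/6 = 2. NO = 2 * 6 = 12.

12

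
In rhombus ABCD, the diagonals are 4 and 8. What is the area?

The diagonals of a rhombus divide it into four right triangles.
Each triangle has legs 4/ 2 = 2 and 8/2 = 4, so each has area (1/2)*2*4 = 4.
Four such triangles give total area = (d1 * d2) / 2 = 16.

16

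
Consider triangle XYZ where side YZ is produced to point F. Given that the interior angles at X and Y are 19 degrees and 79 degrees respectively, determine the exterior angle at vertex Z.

By the exterior angle theorem, an exterior angle of a triangle equals the sum of the two remote interior angles.
Exterior angle = angle X + angle Y
Exterior angle = 19 + 79 = 98 degrees

98 degrees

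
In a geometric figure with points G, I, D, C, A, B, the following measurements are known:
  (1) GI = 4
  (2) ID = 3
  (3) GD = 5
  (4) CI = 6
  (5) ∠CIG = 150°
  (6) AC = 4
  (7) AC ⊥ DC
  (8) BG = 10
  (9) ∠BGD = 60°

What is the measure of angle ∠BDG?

Step 1: By the law of cosines on triangle DGB: DB² = 5² + 10² − 2·5·10·cos(60°) = 75, so DB = 5·√3.
Step 2: By the inverse law of cosines on triangle BDG: cos(∠BDG) = ((5·√3)² + 5² − 10²) / (2·5·√3·5) = 0/86.6 = 0, so ∠BDG = 90°.

Therefore, the measure of angle ∠BDG = 90°.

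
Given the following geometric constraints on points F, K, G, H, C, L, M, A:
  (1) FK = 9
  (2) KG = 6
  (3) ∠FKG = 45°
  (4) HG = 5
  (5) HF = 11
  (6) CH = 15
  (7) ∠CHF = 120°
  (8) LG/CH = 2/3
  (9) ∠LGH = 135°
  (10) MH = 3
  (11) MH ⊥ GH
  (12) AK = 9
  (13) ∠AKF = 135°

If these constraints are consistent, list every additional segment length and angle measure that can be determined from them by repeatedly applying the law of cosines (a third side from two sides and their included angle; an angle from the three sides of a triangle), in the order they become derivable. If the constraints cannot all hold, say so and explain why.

The constraints are consistent. Derivable facts, in order:
After 1 step:
- FA ≈ 16.63
- FC ≈ 22.61
- FG ≈ 6.37
- GM = √34
- HL ≈ 13.99
After 2 steps:
- ∠AFK = 22.5°
- ∠CFH = 35.08°
- ∠FAK = 22.5°
- ∠FCH = 24.92°
- ∠FGH = 150.3°
- ∠FGK = 93.27°
- ∠FHG = 16.69°
- ∠GFH = 13.02°
- ∠GFK = 41.73°
- ∠GHL = 30.36°
- ∠GLH = 14.64°
- ∠GMH = 59.04°
- ∠HGM = 30.96°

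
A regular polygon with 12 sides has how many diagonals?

Total line segments between 12 vertices = C(12,2) = 66.
Subtract the 12 sides: 66 - 12 = 54 diagonals.

54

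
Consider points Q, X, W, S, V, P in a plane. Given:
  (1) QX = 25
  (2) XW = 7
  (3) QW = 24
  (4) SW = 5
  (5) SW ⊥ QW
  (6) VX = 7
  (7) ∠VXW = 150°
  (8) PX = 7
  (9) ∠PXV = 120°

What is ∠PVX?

Step 1: By the law of cosines on triangle VXP: VP² = 7² + 7² − 2·7·7·cos(120°) = 147, so VP = 7·√3.
Step 2: By the inverse law of cosines on triangle PVX: cos(∠PVX) = ((7·√3)² + 7² − 7²) / (2·7·√3·7) = 147/169.74 = 0.866, so ∠PVX = 30°.

Therefore, the measure of angle ∠PVX = 30°.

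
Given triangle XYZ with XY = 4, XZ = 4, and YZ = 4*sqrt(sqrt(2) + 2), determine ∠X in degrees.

By the inverse law of cosines: cos(X) = (XY² + XZ² - YZ²) / (2 × XY × XZ)
cos(X) = (4² + 4² - (4*sqrt(sqrt(2) + 2))²) / (2 × 4 × 4)
cos(X) = (16 + 16 - (16*sqrt(2) + 32)) / 32
cos(X) = -sqrt(2)/2
X = arccos(-sqrt(2)/2) = 135°

135°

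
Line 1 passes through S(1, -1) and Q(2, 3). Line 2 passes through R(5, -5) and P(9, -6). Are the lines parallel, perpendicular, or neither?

Slope of line 1: m1 = (3 - -1)/(2 - 1) = 4/1 = 4
Slope of line 2: m2 = (-6 - -5)/(9 - 5) = -1/4 = -1/4
m1 * m2 = (4) * (-1/4) = -1 = -1, so the lines are perpendicular.

Perpendicular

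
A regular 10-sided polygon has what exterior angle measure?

Each exterior angle of a regular n-gon is 360 / n.
For n = 10: 360 / 10 = 36 degrees.

36 degrees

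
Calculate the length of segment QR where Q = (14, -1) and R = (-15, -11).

The horizontal distance is |-15 - 14| = 29 and the vertical distance is |-11 - -1| = 10.
By the Pythagorean theorem, d = sqrt(29^2 + 10^2) = sqrt(941).

sqrt(941)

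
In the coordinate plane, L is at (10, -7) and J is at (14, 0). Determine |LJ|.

d = sqrt((14 - 10)^2 + (0 - -7)^2)
d = sqrt(4^2 + 7^2)
d = sqrt(16 + 49)
d = sqrt(65)

sqrt(65)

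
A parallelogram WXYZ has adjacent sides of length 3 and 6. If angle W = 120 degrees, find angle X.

In a parallelogram, consecutive angles are supplementary (sum to 180°).
angle X = 180 - angle W
angle X = 180 - 120
angle X = 60 degrees

60 degrees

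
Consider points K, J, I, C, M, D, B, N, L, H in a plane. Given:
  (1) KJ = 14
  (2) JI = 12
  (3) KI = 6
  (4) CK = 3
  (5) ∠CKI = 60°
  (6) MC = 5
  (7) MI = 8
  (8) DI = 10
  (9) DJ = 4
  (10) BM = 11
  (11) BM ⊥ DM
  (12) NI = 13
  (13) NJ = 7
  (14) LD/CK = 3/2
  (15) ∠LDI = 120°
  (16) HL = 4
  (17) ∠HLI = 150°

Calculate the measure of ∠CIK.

Step 1: By the law of cosines on triangle IKC: IC² = 6² + 3² − 2·6·3·cos(60°) = 27, so IC = 3·√3.
Step 2: By the inverse law of cosines on triangle CIK: cos(∠CIK) = ((3·√3)² + 6² − 3²) / (2·3·√3·6) = 54/62.35 = 0.866, so ∠CIK = 30°.

Therefore, the measure of angle ∠CIK = 30°.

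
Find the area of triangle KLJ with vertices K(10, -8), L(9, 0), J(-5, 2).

Shoelace: Area = (1/2)|10(0-2) + 9(2--8) + -5(-8-0)| = (1/2)(110) = 55

55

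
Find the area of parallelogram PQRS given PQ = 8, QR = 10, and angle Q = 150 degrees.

Area = a * b * sin(theta)
Area = 8 * 10 * sin(150 degrees)
Area = 80 * 1/2
Area = 40

40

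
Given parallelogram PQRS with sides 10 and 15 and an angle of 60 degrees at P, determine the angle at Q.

Consecutive angles are supplementary: angle Q = 180 - 60 = 120 degrees.

120 degrees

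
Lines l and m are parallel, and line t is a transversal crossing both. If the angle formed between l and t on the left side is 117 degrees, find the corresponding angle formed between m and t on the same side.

Corresponding angles are equal: 117 degrees.

117 degrees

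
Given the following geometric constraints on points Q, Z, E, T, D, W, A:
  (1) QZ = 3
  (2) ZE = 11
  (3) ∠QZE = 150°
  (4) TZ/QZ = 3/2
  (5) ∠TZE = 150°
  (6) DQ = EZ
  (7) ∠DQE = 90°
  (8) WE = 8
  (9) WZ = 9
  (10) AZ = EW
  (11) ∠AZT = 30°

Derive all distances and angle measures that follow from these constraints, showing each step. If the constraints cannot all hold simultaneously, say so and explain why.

The constraints are consistent.

From the given relations:
  TZ = 3/2·QZ = 3/2·3 ≈ 4.5
  DQ = EZ = 11
  AZ = EW = 8

Step 1: From QZ = 3, ZE = 11, and ∠QZE = 150°, by the law of cosines:
  QE² = QZ² + ZE² - 2·QZ·ZE·cos(150°) = 9 + 121 + 57.16 = 187.2
  QE ≈ 13.68

Step 2: From EZ = 11, ZT = 4.5, and ∠EZT = 150°, by the law of cosines:
  ET² = EZ² + ZT² - 2·EZ·ZT·cos(150°) = 121 + 20.25 + 85.74 = 227
  ET ≈ 15.07

Step 3: From TZ = 4.5, ZA = 8, and ∠TZA = 30°, by the law of cosines:
  TA² = TZ² + ZA² - 2·TZ·ZA·cos(30°) = 20.25 + 64 - 62.35 = 21.9
  TA ≈ 4.68

Step 4: From ZE = 11, ZW = 9, EW = 8, by the inverse law of cosines:
  cos(∠EZW) = (ZE² + ZW² - EW²) / (2·ZE·ZW)
  ∠EZW = 45.82°

Step 5: From EW = 8, EZ = 11, WZ = 9, by the inverse law of cosines:
  cos(∠WEZ) = (EW² + EZ² - WZ²) / (2·EW·EZ)
  ∠WEZ = 53.78°

Step 6: From WE = 8, WZ = 9, EZ = 11, by the inverse law of cosines:
  cos(∠EWZ) = (WE² + WZ² - EZ²) / (2·WE·WZ)
  ∠EWZ = 80.41°

Step 7: From EQ = 13.68, QD = 11, and ∠EQD = 90°, by the law of cosines:
  ED² = EQ² + QD² - 2·EQ·QD·cos(90°) = 187.2 + 121 - 0 = 308.2
  ED ≈ 17.55

Step 8: From QE = 13.68, QZ = 3, EZ = 11, by the inverse law of cosines:
  cos(∠EQZ) = (QE² + QZ² - EZ²) / (2·QE·QZ)
  ∠EQZ = 23.71°

Step 9: From EQ = 13.68, EZ = 11, QZ = 3, by the inverse law of cosines:
  cos(∠QEZ) = (EQ² + EZ² - QZ²) / (2·EQ·EZ)
  ∠QEZ = 6.29°

Step 10: From ET = 15.07, EZ = 11, TZ = 4.5, by the inverse law of cosines:
  cos(∠TEZ) = (ET² + EZ² - TZ²) / (2·ET·EZ)
  ∠TEZ = 8.59°

Step 11: From TA = 4.68, TZ = 4.5, AZ = 8, by the inverse law of cosines:
  cos(∠ATZ) = (TA² + TZ² - AZ²) / (2·TA·TZ)
  ∠ATZ = 121.26°

Step 12: From TE = 15.07, TZ = 4.5, EZ = 11, by the inverse law of cosines:
  cos(∠ETZ) = (TE² + TZ² - EZ²) / (2·TE·TZ)
  ∠ETZ = 21.41°

Step 13: From AT = 4.68, AZ = 8, TZ = 4.5, by the inverse law of cosines:
  cos(∠TAZ) = (AT² + AZ² - TZ²) / (2·AT·AZ)
  ∠TAZ = 28.74°

Step 14: From ED = 17.55, EQ = 13.68, DQ = 11, by the inverse law of cosines:
  cos(∠DEQ) = (ED² + EQ² - DQ²) / (2·ED·EQ)
  ∠DEQ = 38.8°

Step 15: From DE = 17.55, DQ = 11, EQ = 13.68, by the inverse law of cosines:
  cos(∠EDQ) = (DE² + DQ² - EQ²) / (2·DE·DQ)
  ∠EDQ = 51.2°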